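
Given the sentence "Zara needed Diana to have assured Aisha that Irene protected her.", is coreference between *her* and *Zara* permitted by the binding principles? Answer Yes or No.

Yes

*her* is a pronoun; Principle B requires it to be free in its binding domain — the clause headed by 'protected'.
— Zara: subject of the matrix clause; c-commands the pronoun but lies outside its binding domain — allowed.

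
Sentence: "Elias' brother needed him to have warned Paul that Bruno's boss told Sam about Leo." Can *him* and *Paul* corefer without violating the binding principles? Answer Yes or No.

No

*Paul* is an R-expression; Principle C requires it to be free (not bound by any c-commanding expression).
— him: subject of the clause headed by 'warned'; the pronoun c-commands the R-expression — coreference blocked (Principle C).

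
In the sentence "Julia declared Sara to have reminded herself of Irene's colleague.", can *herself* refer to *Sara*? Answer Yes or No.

*herself* is a reflexive; Principle A requires it to be bound within its binding domain — the clause headed by 'reminded'.
— Sara: subject of the clause headed by 'reminded'; c-commands the reflexive within its binding domain — allowed (Principle A).

Yes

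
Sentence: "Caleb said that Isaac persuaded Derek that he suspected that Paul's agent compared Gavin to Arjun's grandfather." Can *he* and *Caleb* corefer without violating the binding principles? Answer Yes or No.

Yes

*Caleb* is an R-expression; Principle C requires it to be free (not bound by any c-commanding expression).
— he: subject of the clause headed by 'suspected'; the pronoun does not c-command the R-expression — coreference allowed.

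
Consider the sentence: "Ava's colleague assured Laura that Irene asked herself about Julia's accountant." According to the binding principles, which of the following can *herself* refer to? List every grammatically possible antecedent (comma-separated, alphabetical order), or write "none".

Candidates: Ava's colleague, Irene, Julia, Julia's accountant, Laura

Irene

*herself* is a reflexive; Principle A requires it to be bound within its binding domain — the clause headed by 'asked'.
— Ava's colleague: subject of the matrix clause; c-commands the reflexive but lies outside its binding domain — cannot bind it (Principle A).
— Irene: subject of the clause headed by 'asked'; c-commands the reflexive within its binding domain — allowed (Principle A).
— Julia: possessor inside the second object DP of the clause headed by 'asked'; does not c-command the reflexive — cannot bind it (Principle A).
— Julia's accountant: second object of the clause headed by 'asked'; does not c-command the reflexive — cannot bind it (Principle A).
— Laura: object of the matrix clause; c-commands the reflexive but lies outside its binding domain — cannot bind it (Principle A).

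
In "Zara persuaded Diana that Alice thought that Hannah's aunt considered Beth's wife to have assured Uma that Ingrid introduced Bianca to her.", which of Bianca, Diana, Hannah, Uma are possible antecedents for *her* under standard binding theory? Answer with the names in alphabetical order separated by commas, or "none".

Diana, Hannah, Uma

*her* is a pronoun; Principle B requires it to be free in its binding domain — the clause headed by 'introduced'.
— Bianca: object of the clause headed by 'introduced'; c-commands the pronoun within its binding domain — blocked (Principle B).
— Diana: object of the matrix clause; c-commands the pronoun but lies outside its binding domain — allowed.
— Hannah: possessor inside the subject DP of the clause headed by 'considered'; does not c-command the pronoun — Principle B does not apply; allowed.
— Uma: object of the clause headed by 'assured'; c-commands the pronoun but lies outside its binding domain — allowed.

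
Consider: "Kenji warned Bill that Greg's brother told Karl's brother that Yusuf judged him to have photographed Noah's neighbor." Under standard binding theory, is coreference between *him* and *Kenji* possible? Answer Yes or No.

Yes

*Kenji* is an R-expression; Principle C requires it to be free (not bound by any c-commanding expression).
— him: subject of the clause headed by 'photographed'; the pronoun does not c-command the R-expression — coreference allowed.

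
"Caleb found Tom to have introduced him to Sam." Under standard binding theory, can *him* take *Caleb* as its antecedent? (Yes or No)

*him* is a pronoun; Principle B requires it to be free in its binding domain — the clause headed by 'introduced'.
— Caleb: subject of the matrix clause; c-commands the pronoun but lies outside its binding domain — allowed.

Yes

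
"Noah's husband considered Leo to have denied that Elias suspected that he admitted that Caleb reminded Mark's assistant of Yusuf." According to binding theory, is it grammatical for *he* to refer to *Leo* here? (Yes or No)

*Leo* is an R-expression; Principle C requires it to be free (not bound by any c-commanding expression).
— he: subject of the clause headed by 'admitted'; the pronoun does not c-command the R-expression — coreference allowed.

Yes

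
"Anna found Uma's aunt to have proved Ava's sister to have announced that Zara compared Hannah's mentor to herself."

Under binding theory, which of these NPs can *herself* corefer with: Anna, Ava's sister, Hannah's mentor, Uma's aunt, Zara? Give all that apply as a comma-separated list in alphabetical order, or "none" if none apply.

*herself* is a reflexive; Principle A requires it to be bound within its binding domain — the clause headed by 'compared'.
— Anna: subject of the matrix clause; c-commands the reflexive but lies outside its binding domain — cannot bind it (Principle A).
— Ava's sister: subject of the clause headed by 'announced'; c-commands the reflexive but lies outside its binding domain — cannot bind it (Principle A).
— Hannah's mentor: object of the clause headed by 'compared'; c-commands the reflexive within its binding domain — allowed (Principle A).
— Uma's aunt: subject of the clause headed by 'proved'; c-commands the reflexive but lies outside its binding domain — cannot bind it (Principle A).
— Zara: subject of the clause headed by 'compared'; c-commands the reflexive within its binding domain — allowed (Principle A).

Hannah's mentor, Zara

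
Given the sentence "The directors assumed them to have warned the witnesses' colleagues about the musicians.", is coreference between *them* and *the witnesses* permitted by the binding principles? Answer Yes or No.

*them* is a pronoun; Principle B requires it to be free in its binding domain — the matrix clause.
— the witnesses: possessor inside the object DP of the clause headed by 'warned'; is c-commanded by the pronoun; coreference would bind this R-expression — blocked (Principle C).

No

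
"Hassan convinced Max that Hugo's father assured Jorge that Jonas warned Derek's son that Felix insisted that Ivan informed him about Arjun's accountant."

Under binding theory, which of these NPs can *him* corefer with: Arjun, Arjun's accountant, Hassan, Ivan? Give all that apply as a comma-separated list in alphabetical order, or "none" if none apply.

*him* is a pronoun; Principle B requires it to be free in its binding domain — the clause headed by 'informed'.
— Arjun: possessor inside the second object DP of the clause headed by 'informed'; is c-commanded by the pronoun; coreference would bind this R-expression — blocked (Principle C).
— Arjun's accountant: second object of the clause headed by 'informed'; is c-commanded by the pronoun; coreference would bind this R-expression — blocked (Principle C).
— Hassan: subject of the matrix clause; c-commands the pronoun but lies outside its binding domain — allowed.
— Ivan: subject of the clause headed by 'informed'; c-commands the pronoun within its binding domain — blocked (Principle B).

Hassan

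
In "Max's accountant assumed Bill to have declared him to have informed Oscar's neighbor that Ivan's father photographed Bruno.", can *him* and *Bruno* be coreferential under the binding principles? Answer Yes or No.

No

*Bruno* is an R-expression; Principle C requires it to be free (not bound by any c-commanding expression).
— him: subject of the clause headed by 'informed'; the pronoun c-commands the R-expression — coreference blocked (Principle C).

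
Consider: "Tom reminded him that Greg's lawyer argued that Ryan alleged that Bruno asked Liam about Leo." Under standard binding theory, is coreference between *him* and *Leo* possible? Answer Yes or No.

*Leo* is an R-expression; Principle C requires it to be free (not bound by any c-commanding expression).
— him: object of the matrix clause; the pronoun c-commands the R-expression — coreference blocked (Principle C).

No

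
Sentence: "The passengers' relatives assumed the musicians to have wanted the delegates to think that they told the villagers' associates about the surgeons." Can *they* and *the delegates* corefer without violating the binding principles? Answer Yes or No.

Yes

*the delegates* is an R-expression; Principle C requires it to be free (not bound by any c-commanding expression).
— they: subject of the clause headed by 'told'; the pronoun does not c-command the R-expression — coreference allowed.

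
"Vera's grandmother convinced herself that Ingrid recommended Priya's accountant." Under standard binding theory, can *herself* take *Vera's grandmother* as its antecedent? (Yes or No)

Yes

*herself* is a reflexive; Principle A requires it to be bound within its binding domain — the matrix clause.
— Vera's grandmother: subject of the matrix clause; c-commands the reflexive within its binding domain — allowed (Principle A).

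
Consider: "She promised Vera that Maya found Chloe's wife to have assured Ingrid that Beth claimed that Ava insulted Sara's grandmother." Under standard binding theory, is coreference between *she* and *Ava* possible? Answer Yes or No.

No

*Ava* is an R-expression; Principle C requires it to be free (not bound by any c-commanding expression).
— she: subject of the matrix clause; the pronoun c-commands the R-expression — coreference blocked (Principle C).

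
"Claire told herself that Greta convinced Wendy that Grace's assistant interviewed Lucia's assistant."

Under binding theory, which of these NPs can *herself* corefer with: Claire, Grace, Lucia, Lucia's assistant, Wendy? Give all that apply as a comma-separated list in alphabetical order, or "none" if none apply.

Claire

*herself* is a reflexive; Principle A requires it to be bound within its binding domain — the matrix clause.
— Claire: subject of the matrix clause; c-commands the reflexive within its binding domain — allowed (Principle A).
— Grace: possessor inside the subject DP of the clause headed by 'interviewed'; does not c-command the reflexive — cannot bind it (Principle A).
— Lucia: possessor inside the object DP of the clause headed by 'interviewed'; does not c-command the reflexive — cannot bind it (Principle A).
— Lucia's assistant: object of the clause headed by 'interviewed'; does not c-command the reflexive — cannot bind it (Principle A).
— Wendy: object of the clause headed by 'convinced'; does not c-command the reflexive — cannot bind it (Principle A).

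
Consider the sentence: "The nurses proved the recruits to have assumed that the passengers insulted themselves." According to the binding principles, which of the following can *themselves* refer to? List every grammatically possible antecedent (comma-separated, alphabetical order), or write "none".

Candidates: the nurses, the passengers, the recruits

*themselves* is a reflexive; Principle A requires it to be bound within its binding domain — the clause headed by 'insulted'.
— the nurses: subject of the matrix clause; c-commands the reflexive but lies outside its binding domain — cannot bind it (Principle A).
— the passengers: subject of the clause headed by 'insulted'; c-commands the reflexive within its binding domain — allowed (Principle A).
— the recruits: subject of the clause headed by 'assumed'; c-commands the reflexive but lies outside its binding domain — cannot bind it (Principle A).

the passengers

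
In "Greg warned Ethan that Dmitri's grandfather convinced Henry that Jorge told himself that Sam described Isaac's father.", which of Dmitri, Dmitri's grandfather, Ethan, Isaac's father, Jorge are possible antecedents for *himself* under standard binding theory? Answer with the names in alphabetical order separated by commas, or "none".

*himself* is a reflexive; Principle A requires it to be bound within its binding domain — the clause headed by 'told'.
— Dmitri: possessor inside the subject DP of the clause headed by 'convinced'; does not c-command the reflexive — cannot bind it (Principle A).
— Dmitri's grandfather: subject of the clause headed by 'convinced'; c-commands the reflexive but lies outside its binding domain — cannot bind it (Principle A).
— Ethan: object of the matrix clause; c-commands the reflexive but lies outside its binding domain — cannot bind it (Principle A).
— Isaac's father: object of the clause headed by 'described'; does not c-command the reflexive — cannot bind it (Principle A).
— Jorge: subject of the clause headed by 'told'; c-commands the reflexive within its binding domain — allowed (Principle A).

Jorge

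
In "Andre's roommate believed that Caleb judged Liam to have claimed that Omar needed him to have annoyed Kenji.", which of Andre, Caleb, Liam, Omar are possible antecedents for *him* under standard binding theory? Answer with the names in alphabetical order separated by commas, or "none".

*him* is a pronoun; Principle B requires it to be free in its binding domain — the clause headed by 'needed'.
— Andre: possessor inside the subject DP of the matrix clause; does not c-command the pronoun — Principle B does not apply; allowed.
— Caleb: subject of the clause headed by 'judged'; c-commands the pronoun but lies outside its binding domain — allowed.
— Liam: subject of the clause headed by 'claimed'; c-commands the pronoun but lies outside its binding domain — allowed.
— Omar: subject of the clause headed by 'needed'; c-commands the pronoun within its binding domain — blocked (Principle B).

Andre, Caleb, Liam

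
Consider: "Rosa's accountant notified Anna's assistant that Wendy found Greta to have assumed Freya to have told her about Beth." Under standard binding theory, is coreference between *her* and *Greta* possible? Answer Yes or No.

Yes

*Greta* is an R-expression; Principle C requires it to be free (not bound by any c-commanding expression).
— her: object of the clause headed by 'told'; the pronoun does not c-command the R-expression — coreference allowed.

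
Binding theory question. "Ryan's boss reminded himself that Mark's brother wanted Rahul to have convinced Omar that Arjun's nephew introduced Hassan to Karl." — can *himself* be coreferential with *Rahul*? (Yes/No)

*himself* is a reflexive; Principle A requires it to be bound within its binding domain — the matrix clause.
— Rahul: subject of the clause headed by 'convinced'; does not c-command the reflexive — cannot bind it (Principle A).

No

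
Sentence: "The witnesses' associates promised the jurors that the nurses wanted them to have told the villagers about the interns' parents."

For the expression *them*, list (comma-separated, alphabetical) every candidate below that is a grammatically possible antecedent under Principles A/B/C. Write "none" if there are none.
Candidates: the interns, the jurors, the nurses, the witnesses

the jurors, the witnesses

*them* is a pronoun; Principle B requires it to be free in its binding domain — the clause headed by 'wanted'.
— the interns: possessor inside the second object DP of the clause headed by 'told'; is c-commanded by the pronoun; coreference would bind this R-expression — blocked (Principle C).
— the jurors: object of the matrix clause; c-commands the pronoun but lies outside its binding domain — allowed.
— the nurses: subject of the clause headed by 'wanted'; c-commands the pronoun within its binding domain — blocked (Principle B).
— the witnesses: possessor inside the subject DP of the matrix clause; does not c-command the pronoun — Principle B does not apply; allowed.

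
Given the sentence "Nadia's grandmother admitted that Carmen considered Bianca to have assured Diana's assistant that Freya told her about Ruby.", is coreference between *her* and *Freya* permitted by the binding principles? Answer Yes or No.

*her* is a pronoun; Principle B requires it to be free in its binding domain — the clause headed by 'told'.
— Freya: subject of the clause headed by 'told'; c-commands the pronoun within its binding domain — blocked (Principle B).

No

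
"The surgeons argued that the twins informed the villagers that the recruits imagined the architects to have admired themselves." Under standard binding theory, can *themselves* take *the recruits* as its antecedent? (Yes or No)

*themselves* is a reflexive; Principle A requires it to be bound within its binding domain — the clause headed by 'admired'.
— the recruits: subject of the clause headed by 'imagined'; c-commands the reflexive but lies outside its binding domain — cannot bind it (Principle A).

No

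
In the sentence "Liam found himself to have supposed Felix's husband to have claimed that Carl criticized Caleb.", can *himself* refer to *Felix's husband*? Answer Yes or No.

No

*himself* is a reflexive; Principle A requires it to be bound within its binding domain — the matrix clause.
— Felix's husband: subject of the clause headed by 'claimed'; does not c-command the reflexive — cannot bind it (Principle A).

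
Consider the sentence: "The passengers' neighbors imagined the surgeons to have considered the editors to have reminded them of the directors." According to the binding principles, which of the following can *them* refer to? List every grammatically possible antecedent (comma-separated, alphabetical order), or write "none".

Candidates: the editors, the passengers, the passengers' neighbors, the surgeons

the passengers, the passengers' neighbors, the surgeons

*them* is a pronoun; Principle B requires it to be free in its binding domain — the clause headed by 'reminded'.
— the editors: subject of the clause headed by 'reminded'; c-commands the pronoun within its binding domain — blocked (Principle B).
— the passengers: possessor inside the subject DP of the matrix clause; does not c-command the pronoun — Principle B does not apply; allowed.
— the passengers' neighbors: subject of the matrix clause; c-commands the pronoun but lies outside its binding domain — allowed.
— the surgeons: subject of the clause headed by 'considered'; c-commands the pronoun but lies outside its binding domain — allowed.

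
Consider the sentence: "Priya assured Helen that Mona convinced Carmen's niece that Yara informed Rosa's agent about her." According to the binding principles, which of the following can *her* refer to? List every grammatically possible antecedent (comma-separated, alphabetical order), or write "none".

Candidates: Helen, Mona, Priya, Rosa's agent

Helen, Mona, Priya

*her* is a pronoun; Principle B requires it to be free in its binding domain — the clause headed by 'informed'.
— Helen: object of the matrix clause; c-commands the pronoun but lies outside its binding domain — allowed.
— Mona: subject of the clause headed by 'convinced'; c-commands the pronoun but lies outside its binding domain — allowed.
— Priya: subject of the matrix clause; c-commands the pronoun but lies outside its binding domain — allowed.
— Rosa's agent: object of the clause headed by 'informed'; c-commands the pronoun within its binding domain — blocked (Principle B).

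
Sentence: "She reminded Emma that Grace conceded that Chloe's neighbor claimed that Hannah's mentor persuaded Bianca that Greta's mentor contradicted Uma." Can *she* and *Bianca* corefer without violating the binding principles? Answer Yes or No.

No

*Bianca* is an R-expression; Principle C requires it to be free (not bound by any c-commanding expression).
— she: subject of the matrix clause; the pronoun c-commands the R-expression — coreference blocked (Principle C).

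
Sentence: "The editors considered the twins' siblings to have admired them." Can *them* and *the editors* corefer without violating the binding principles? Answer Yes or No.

*the editors* is an R-expression; Principle C requires it to be free (not bound by any c-commanding expression).
— them: object of the clause headed by 'admired'; the pronoun does not c-command the R-expression — coreference allowed.

Yes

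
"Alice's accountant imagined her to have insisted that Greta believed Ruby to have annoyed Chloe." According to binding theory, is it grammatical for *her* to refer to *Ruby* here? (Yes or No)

No

*Ruby* is an R-expression; Principle C requires it to be free (not bound by any c-commanding expression).
— her: subject of the clause headed by 'insisted'; the pronoun c-commands the R-expression — coreference blocked (Principle C).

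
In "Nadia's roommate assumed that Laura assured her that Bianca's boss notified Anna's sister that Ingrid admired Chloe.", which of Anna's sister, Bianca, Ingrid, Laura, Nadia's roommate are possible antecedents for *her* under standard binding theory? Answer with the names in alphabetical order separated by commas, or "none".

*her* is a pronoun; Principle B requires it to be free in its binding domain — the clause headed by 'assured'.
— Anna's sister: object of the clause headed by 'notified'; is c-commanded by the pronoun; coreference would bind this R-expression — blocked (Principle C).
— Bianca: possessor inside the subject DP of the clause headed by 'notified'; is c-commanded by the pronoun; coreference would bind this R-expression — blocked (Principle C).
— Ingrid: subject of the clause headed by 'admired'; is c-commanded by the pronoun; coreference would bind this R-expression — blocked (Principle C).
— Laura: subject of the clause headed by 'assured'; c-commands the pronoun within its binding domain — blocked (Principle B).
— Nadia's roommate: subject of the matrix clause; c-commands the pronoun but lies outside its binding domain — allowed.

Nadia's roommate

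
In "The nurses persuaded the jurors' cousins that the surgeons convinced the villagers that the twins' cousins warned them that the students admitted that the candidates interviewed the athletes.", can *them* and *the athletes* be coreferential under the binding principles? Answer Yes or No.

No

*the athletes* is an R-expression; Principle C requires it to be free (not bound by any c-commanding expression).
— them: object of the clause headed by 'warned'; the pronoun c-commands the R-expression — coreference blocked (Principle C).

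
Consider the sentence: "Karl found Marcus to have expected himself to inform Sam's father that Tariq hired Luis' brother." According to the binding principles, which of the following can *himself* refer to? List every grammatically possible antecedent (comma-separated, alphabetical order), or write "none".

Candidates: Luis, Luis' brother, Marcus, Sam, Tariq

*himself* is a reflexive; Principle A requires it to be bound within its binding domain — the clause headed by 'expected'.
— Luis: possessor inside the object DP of the clause headed by 'hired'; does not c-command the reflexive — cannot bind it (Principle A).
— Luis' brother: object of the clause headed by 'hired'; does not c-command the reflexive — cannot bind it (Principle A).
— Marcus: subject of the clause headed by 'expected'; c-commands the reflexive within its binding domain — allowed (Principle A).
— Sam: possessor inside the object DP of the clause headed by 'inform'; does not c-command the reflexive — cannot bind it (Principle A).
— Tariq: subject of the clause headed by 'hired'; does not c-command the reflexive — cannot bind it (Principle A).

Marcus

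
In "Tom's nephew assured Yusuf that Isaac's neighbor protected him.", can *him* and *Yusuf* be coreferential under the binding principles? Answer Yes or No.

Yes

*Yusuf* is an R-expression; Principle C requires it to be free (not bound by any c-commanding expression).
— him: object of the clause headed by 'protected'; the pronoun does not c-command the R-expression — coreference allowed.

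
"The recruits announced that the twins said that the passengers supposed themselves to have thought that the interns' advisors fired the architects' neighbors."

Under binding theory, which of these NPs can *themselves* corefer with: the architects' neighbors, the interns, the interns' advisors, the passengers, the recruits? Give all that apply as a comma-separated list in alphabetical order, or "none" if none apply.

*themselves* is a reflexive; Principle A requires it to be bound within its binding domain — the clause headed by 'supposed'.
— the architects' neighbors: object of the clause headed by 'fired'; does not c-command the reflexive — cannot bind it (Principle A).
— the interns: possessor inside the subject DP of the clause headed by 'fired'; does not c-command the reflexive — cannot bind it (Principle A).
— the interns' advisors: subject of the clause headed by 'fired'; does not c-command the reflexive — cannot bind it (Principle A).
— the passengers: subject of the clause headed by 'supposed'; c-commands the reflexive within its binding domain — allowed (Principle A).
— the recruits: subject of the matrix clause; c-commands the reflexive but lies outside its binding domain — cannot bind it (Principle A).

the passengers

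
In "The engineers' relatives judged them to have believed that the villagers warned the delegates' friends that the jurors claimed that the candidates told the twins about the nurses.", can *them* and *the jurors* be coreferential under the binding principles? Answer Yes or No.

No

*the jurors* is an R-expression; Principle C requires it to be free (not bound by any c-commanding expression).
— them: subject of the clause headed by 'believed'; the pronoun c-commands the R-expression — coreference blocked (Principle C).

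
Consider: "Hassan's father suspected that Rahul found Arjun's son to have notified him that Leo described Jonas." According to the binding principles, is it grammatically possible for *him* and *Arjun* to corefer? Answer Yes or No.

Yes

*him* is a pronoun; Principle B requires it to be free in its binding domain — the clause headed by 'notified'.
— Arjun: possessor inside the subject DP of the clause headed by 'notified'; does not c-command the pronoun — Principle B does not apply; allowed.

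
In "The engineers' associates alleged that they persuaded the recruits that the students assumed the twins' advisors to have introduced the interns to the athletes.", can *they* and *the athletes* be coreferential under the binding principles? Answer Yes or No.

*the athletes* is an R-expression; Principle C requires it to be free (not bound by any c-commanding expression).
— they: subject of the clause headed by 'persuaded'; the pronoun c-commands the R-expression — coreference blocked (Principle C).

No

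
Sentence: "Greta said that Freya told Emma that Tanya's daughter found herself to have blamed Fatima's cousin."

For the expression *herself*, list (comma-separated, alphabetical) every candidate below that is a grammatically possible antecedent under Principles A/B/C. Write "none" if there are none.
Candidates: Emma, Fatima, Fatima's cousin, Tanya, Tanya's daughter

*herself* is a reflexive; Principle A requires it to be bound within its binding domain — the clause headed by 'found'.
— Emma: object of the clause headed by 'told'; c-commands the reflexive but lies outside its binding domain — cannot bind it (Principle A).
— Fatima: possessor inside the object DP of the clause headed by 'blamed'; does not c-command the reflexive — cannot bind it (Principle A).
— Fatima's cousin: object of the clause headed by 'blamed'; does not c-command the reflexive — cannot bind it (Principle A).
— Tanya: possessor inside the subject DP of the clause headed by 'found'; does not c-command the reflexive — cannot bind it (Principle A).
— Tanya's daughter: subject of the clause headed by 'found'; c-commands the reflexive within its binding domain — allowed (Principle A).

Tanya's daughter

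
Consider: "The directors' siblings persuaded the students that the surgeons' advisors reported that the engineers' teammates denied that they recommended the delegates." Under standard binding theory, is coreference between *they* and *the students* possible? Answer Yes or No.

*the students* is an R-expression; Principle C requires it to be free (not bound by any c-commanding expression).
— they: subject of the clause headed by 'recommended'; the pronoun does not c-command the R-expression — coreference allowed.

Yes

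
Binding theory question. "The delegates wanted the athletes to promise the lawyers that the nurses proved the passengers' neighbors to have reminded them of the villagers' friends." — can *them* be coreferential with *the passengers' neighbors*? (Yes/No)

*them* is a pronoun; Principle B requires it to be free in its binding domain — the clause headed by 'reminded'.
— the passengers' neighbors: subject of the clause headed by 'reminded'; c-commands the pronoun within its binding domain — blocked (Principle B).

No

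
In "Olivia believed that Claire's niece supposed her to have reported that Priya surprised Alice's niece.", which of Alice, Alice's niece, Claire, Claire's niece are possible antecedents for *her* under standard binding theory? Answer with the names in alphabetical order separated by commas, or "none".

*her* is a pronoun; Principle B requires it to be free in its binding domain — the clause headed by 'supposed'.
— Alice: possessor inside the object DP of the clause headed by 'surprised'; is c-commanded by the pronoun; coreference would bind this R-expression — blocked (Principle C).
— Alice's niece: object of the clause headed by 'surprised'; is c-commanded by the pronoun; coreference would bind this R-expression — blocked (Principle C).
— Claire: possessor inside the subject DP of the clause headed by 'supposed'; does not c-command the pronoun — Principle B does not apply; allowed.
— Claire's niece: subject of the clause headed by 'supposed'; c-commands the pronoun within its binding domain — blocked (Principle B).

Claire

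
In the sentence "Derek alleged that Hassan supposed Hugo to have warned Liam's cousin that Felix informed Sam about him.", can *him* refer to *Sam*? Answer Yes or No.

No

*him* is a pronoun; Principle B requires it to be free in its binding domain — the clause headed by 'informed'.
— Sam: object of the clause headed by 'informed'; c-commands the pronoun within its binding domain — blocked (Principle B).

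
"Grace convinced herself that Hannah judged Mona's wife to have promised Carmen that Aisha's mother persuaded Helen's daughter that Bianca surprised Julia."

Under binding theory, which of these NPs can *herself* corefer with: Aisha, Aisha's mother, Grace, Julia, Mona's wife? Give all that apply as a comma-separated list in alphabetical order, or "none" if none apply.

*herself* is a reflexive; Principle A requires it to be bound within its binding domain — the matrix clause.
— Aisha: possessor inside the subject DP of the clause headed by 'persuaded'; does not c-command the reflexive — cannot bind it (Principle A).
— Aisha's mother: subject of the clause headed by 'persuaded'; does not c-command the reflexive — cannot bind it (Principle A).
— Grace: subject of the matrix clause; c-commands the reflexive within its binding domain — allowed (Principle A).
— Julia: object of the clause headed by 'surprised'; does not c-command the reflexive — cannot bind it (Principle A).
— Mona's wife: subject of the clause headed by 'promised'; does not c-command the reflexive — cannot bind it (Principle A).

Grace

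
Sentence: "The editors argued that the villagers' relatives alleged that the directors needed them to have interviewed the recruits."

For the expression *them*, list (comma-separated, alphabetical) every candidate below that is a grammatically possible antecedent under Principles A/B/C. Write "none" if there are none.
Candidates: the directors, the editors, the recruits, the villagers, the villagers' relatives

*them* is a pronoun; Principle B requires it to be free in its binding domain — the clause headed by 'needed'.
— the directors: subject of the clause headed by 'needed'; c-commands the pronoun within its binding domain — blocked (Principle B).
— the editors: subject of the matrix clause; c-commands the pronoun but lies outside its binding domain — allowed.
— the recruits: object of the clause headed by 'interviewed'; is c-commanded by the pronoun; coreference would bind this R-expression — blocked (Principle C).
— the villagers: possessor inside the subject DP of the clause headed by 'alleged'; does not c-command the pronoun — Principle B does not apply; allowed.
— the villagers' relatives: subject of the clause headed by 'alleged'; c-commands the pronoun but lies outside its binding domain — allowed.

the editors, the villagers, the villagers' relatives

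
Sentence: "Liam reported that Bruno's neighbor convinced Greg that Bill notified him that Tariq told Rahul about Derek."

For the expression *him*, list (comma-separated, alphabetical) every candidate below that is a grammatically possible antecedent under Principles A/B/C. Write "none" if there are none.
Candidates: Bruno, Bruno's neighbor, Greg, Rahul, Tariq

*him* is a pronoun; Principle B requires it to be free in its binding domain — the clause headed by 'notified'.
— Bruno: possessor inside the subject DP of the clause headed by 'convinced'; does not c-command the pronoun — Principle B does not apply; allowed.
— Bruno's neighbor: subject of the clause headed by 'convinced'; c-commands the pronoun but lies outside its binding domain — allowed.
— Greg: object of the clause headed by 'convinced'; c-commands the pronoun but lies outside its binding domain — allowed.
— Rahul: object of the clause headed by 'told'; is c-commanded by the pronoun; coreference would bind this R-expression — blocked (Principle C).
— Tariq: subject of the clause headed by 'told'; is c-commanded by the pronoun; coreference would bind this R-expression — blocked (Principle C).

Bruno, Bruno's neighbor, Greg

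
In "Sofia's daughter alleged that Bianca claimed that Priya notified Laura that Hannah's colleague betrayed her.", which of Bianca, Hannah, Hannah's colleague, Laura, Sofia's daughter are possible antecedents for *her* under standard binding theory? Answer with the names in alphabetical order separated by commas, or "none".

Bianca, Hannah, Laura, Sofia's daughter

*her* is a pronoun; Principle B requires it to be free in its binding domain — the clause headed by 'betrayed'.
— Bianca: subject of the clause headed by 'claimed'; c-commands the pronoun but lies outside its binding domain — allowed.
— Hannah: possessor inside the subject DP of the clause headed by 'betrayed'; does not c-command the pronoun — Principle B does not apply; allowed.
— Hannah's colleague: subject of the clause headed by 'betrayed'; c-commands the pronoun within its binding domain — blocked (Principle B).
— Laura: object of the clause headed by 'notified'; c-commands the pronoun but lies outside its binding domain — allowed.
— Sofia's daughter: subject of the matrix clause; c-commands the pronoun but lies outside its binding domain — allowed.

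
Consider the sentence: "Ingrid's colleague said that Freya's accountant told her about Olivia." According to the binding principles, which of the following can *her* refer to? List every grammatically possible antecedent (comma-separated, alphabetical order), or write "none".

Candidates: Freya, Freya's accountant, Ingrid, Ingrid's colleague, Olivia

Freya, Ingrid, Ingrid's colleague

*her* is a pronoun; Principle B requires it to be free in its binding domain — the clause headed by 'told'.
— Freya: possessor inside the subject DP of the clause headed by 'told'; does not c-command the pronoun — Principle B does not apply; allowed.
— Freya's accountant: subject of the clause headed by 'told'; c-commands the pronoun within its binding domain — blocked (Principle B).
— Ingrid: possessor inside the subject DP of the matrix clause; does not c-command the pronoun — Principle B does not apply; allowed.
— Ingrid's colleague: subject of the matrix clause; c-commands the pronoun but lies outside its binding domain — allowed.
— Olivia: second object of the clause headed by 'told'; is c-commanded by the pronoun; coreference would bind this R-expression — blocked (Principle C).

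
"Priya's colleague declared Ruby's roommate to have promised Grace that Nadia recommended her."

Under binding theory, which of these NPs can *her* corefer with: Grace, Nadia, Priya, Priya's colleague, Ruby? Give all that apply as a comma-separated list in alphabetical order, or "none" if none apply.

*her* is a pronoun; Principle B requires it to be free in its binding domain — the clause headed by 'recommended'.
— Grace: object of the clause headed by 'promised'; c-commands the pronoun but lies outside its binding domain — allowed.
— Nadia: subject of the clause headed by 'recommended'; c-commands the pronoun within its binding domain — blocked (Principle B).
— Priya: possessor inside the subject DP of the matrix clause; does not c-command the pronoun — Principle B does not apply; allowed.
— Priya's colleague: subject of the matrix clause; c-commands the pronoun but lies outside its binding domain — allowed.
— Ruby: possessor inside the subject DP of the clause headed by 'promised'; does not c-command the pronoun — Principle B does not apply; allowed.

Grace, Priya, Priya's colleague, Ruby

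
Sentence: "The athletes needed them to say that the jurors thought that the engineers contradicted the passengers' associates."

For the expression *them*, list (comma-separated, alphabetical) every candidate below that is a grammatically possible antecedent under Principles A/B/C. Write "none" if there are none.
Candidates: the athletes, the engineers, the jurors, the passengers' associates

none

*them* is a pronoun; Principle B requires it to be free in its binding domain — the matrix clause.
— the athletes: subject of the matrix clause; c-commands the pronoun within its binding domain — blocked (Principle B).
— the engineers: subject of the clause headed by 'contradicted'; is c-commanded by the pronoun; coreference would bind this R-expression — blocked (Principle C).
— the jurors: subject of the clause headed by 'thought'; is c-commanded by the pronoun; coreference would bind this R-expression — blocked (Principle C).
— the passengers' associates: object of the clause headed by 'contradicted'; is c-commanded by the pronoun; coreference would bind this R-expression — blocked (Principle C).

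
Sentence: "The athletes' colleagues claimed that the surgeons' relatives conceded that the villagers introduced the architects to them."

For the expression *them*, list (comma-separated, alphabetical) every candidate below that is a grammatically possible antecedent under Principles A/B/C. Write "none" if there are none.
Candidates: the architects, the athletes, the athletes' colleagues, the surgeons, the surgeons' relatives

*them* is a pronoun; Principle B requires it to be free in its binding domain — the clause headed by 'introduced'.
— the architects: object of the clause headed by 'introduced'; c-commands the pronoun within its binding domain — blocked (Principle B).
— the athletes: possessor inside the subject DP of the matrix clause; does not c-command the pronoun — Principle B does not apply; allowed.
— the athletes' colleagues: subject of the matrix clause; c-commands the pronoun but lies outside its binding domain — allowed.
— the surgeons: possessor inside the subject DP of the clause headed by 'conceded'; does not c-command the pronoun — Principle B does not apply; allowed.
— the surgeons' relatives: subject of the clause headed by 'conceded'; c-commands the pronoun but lies outside its binding domain — allowed.

the athletes, the athletes' colleagues, the surgeons, the surgeons' relatives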